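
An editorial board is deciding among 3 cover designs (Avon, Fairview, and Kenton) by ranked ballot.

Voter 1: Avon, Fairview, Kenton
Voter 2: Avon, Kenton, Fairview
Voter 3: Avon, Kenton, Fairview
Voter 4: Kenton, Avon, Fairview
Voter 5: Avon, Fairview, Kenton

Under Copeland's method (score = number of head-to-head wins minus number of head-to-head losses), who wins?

Avon

Pairwise results:
  Avon vs Fairview: Avon wins 5–0.
  Avon vs Kenton: Avon wins 4–1.
  Fairview vs Kenton: Kenton wins 3–2.
Copeland scores (wins − losses):
  Avon: 2 − 0 = 2
  Fairview: 0 − 2 = -2
  Kenton: 1 − 1 = 0
Avon has the best Copeland score.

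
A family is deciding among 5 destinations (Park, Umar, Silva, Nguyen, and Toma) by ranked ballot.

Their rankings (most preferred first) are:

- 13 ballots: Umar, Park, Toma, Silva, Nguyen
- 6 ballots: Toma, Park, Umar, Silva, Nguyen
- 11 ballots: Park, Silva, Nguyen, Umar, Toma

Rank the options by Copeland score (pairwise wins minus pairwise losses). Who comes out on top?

Park

Pairwise results:
  Park vs Umar: Park wins 17–13.
  Park vs Silva: Park wins 30–0.
  Park vs Nguyen: Park wins 30–0.
  Park vs Toma: Park wins 24–6.
  Umar vs Silva: Umar wins 19–11.
  Umar vs Nguyen: Umar wins 19–11.
  Umar vs Toma: Umar wins 24–6.
  Silva vs Nguyen: Silva wins 30–0.
  Silva vs Toma: Toma wins 19–11.
  Nguyen vs Toma: Toma wins 19–11.
Copeland scores (wins − losses):
  Park: 4 − 0 = 4
  Umar: 3 − 1 = 2
  Silva: 1 − 3 = -2
  Nguyen: 0 − 4 = -4
  Toma: 2 − 2 = 0
Park has the best Copeland score.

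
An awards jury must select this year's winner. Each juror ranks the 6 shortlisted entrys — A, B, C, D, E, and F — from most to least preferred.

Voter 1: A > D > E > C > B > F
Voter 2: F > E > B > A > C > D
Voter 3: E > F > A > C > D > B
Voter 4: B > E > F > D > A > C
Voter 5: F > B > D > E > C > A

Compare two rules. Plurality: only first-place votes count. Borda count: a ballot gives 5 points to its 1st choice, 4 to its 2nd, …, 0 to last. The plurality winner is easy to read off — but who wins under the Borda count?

E

Plurality first-place counts: A 1, B 1, C 0, D 0, E 1, F 2 → F.
Borda totals: A 11, B 13, C 6, D 10, E 18, F 17 → E.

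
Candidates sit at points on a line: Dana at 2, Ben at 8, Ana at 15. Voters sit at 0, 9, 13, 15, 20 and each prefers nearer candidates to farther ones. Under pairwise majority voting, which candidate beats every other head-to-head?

With single-peaked preferences on a line, the Condorcet winner is the candidate closest to the median voter.
The median voter (position 13) is closest to Ana at 15.
Check: Ana vs Dana — voters closer to Ana: 4 of 5.

Ana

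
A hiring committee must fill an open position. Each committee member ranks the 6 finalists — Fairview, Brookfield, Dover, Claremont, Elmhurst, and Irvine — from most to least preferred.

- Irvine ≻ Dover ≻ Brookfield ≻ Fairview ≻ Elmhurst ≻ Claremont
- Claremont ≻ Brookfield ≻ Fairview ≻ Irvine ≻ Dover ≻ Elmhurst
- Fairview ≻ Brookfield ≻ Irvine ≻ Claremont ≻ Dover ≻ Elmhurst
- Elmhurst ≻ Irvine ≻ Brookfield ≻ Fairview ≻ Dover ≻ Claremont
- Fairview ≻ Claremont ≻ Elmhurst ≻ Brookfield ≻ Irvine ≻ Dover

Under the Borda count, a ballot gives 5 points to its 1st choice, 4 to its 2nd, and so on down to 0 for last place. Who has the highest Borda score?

Borda scores:
  Fairview: 2 + 3 + 5 + 2 + 5 = 17
  Brookfield: 3 + 4 + 4 + 3 + 2 = 16
  Dover: 4 + 1 + 1 + 1 + 0 = 7
  Claremont: 0 + 5 + 2 + 0 + 4 = 11
  Elmhurst: 1 + 0 + 0 + 5 + 3 = 9
  Irvine: 5 + 2 + 3 + 4 + 1 = 15
Fairview has the highest total.

Fairview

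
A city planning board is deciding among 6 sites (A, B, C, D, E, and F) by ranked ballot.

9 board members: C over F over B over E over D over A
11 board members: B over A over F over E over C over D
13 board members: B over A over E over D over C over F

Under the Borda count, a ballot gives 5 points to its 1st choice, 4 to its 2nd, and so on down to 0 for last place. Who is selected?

B

Borda scores:
  A: 9·0 + 11·4 + 13·4 = 96
  B: 9·3 + 11·5 + 13·5 = 147
  C: 9·5 + 11·1 + 13·1 = 69
  D: 9·1 + 11·0 + 13·2 = 35
  E: 9·2 + 11·2 + 13·3 = 79
  F: 9·4 + 11·3 + 13·0 = 69
B has the highest total.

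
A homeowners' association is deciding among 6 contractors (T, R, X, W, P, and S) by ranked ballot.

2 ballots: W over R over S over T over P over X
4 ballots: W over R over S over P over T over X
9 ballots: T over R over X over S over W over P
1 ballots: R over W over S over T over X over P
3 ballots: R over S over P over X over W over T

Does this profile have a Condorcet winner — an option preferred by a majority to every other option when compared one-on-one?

Head-to-head results (19 voters total):
T vs R: R wins 10–9.
T vs X: T wins 16–3.
T vs W: W wins 10–9.
T vs P: T wins 12–7.
T vs S: S wins 10–9.
R vs X: R wins 19–0.
R vs W: R wins 13–6.
R vs P: R wins 19–0.
R vs S: R wins 19–0.
X vs W: X wins 12–7.
X vs P: X wins 10–9.
X vs S: S wins 10–9.
W vs P: W wins 16–3.
W vs S: S wins 12–7.
P vs S: S wins 19–0.
R beats each rival — T (10–9), X (19–0), W (13–6), P (19–0), S (19–0) — so R is the Condorcet winner.

Yes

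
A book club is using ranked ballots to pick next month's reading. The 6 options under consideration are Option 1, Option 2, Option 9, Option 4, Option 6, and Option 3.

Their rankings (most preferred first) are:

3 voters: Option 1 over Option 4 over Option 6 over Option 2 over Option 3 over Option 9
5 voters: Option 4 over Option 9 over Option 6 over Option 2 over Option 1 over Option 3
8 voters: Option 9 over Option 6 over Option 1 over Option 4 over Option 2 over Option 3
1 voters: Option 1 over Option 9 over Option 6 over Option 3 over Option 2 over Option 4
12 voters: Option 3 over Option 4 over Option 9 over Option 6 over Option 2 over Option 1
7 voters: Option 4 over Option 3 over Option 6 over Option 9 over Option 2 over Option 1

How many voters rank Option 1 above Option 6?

4

Ballots ranking Option 1 above Option 6: 3+1 = 4.
Ballots ranking Option 6 above Option 1: 5+8+12+7 = 32.
So 4 of 36 voters prefer Option 1 to Option 6.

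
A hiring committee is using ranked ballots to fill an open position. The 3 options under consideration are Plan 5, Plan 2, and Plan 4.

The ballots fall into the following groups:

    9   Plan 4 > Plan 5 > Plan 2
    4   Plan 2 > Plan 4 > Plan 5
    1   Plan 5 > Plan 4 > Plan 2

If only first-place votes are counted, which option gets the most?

First-place vote totals:
  Plan 5: 1
  Plan 2: 4
  Plan 4: 9
Plan 4 has the most first-place votes.

Plan 4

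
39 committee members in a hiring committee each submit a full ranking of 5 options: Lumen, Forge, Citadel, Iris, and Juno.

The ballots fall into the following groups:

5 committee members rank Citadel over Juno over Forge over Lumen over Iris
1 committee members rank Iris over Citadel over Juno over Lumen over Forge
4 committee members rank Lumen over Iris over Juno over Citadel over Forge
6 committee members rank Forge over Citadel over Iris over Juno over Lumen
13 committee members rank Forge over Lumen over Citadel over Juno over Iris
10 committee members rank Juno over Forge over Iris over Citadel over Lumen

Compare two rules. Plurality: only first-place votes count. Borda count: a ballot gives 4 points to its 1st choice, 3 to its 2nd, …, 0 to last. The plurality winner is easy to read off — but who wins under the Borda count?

Plurality first-place counts: Lumen 4, Forge 19, Citadel 5, Iris 1, Juno 10 → Forge.
Borda totals: Lumen 61, Forge 116, Citadel 81, Iris 48, Juno 84 → Forge.

Forge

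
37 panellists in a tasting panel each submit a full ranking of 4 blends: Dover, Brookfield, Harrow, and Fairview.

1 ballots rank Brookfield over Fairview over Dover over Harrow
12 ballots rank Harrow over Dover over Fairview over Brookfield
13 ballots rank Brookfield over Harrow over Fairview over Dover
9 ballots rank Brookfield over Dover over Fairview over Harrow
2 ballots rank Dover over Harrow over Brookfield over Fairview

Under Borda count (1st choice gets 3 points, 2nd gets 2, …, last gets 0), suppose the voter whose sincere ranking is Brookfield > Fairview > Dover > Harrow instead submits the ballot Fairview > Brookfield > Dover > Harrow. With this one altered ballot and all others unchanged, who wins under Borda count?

Brookfield

Borda totals with the altered ballot: Dover 49, Brookfield 70, Harrow 66, Fairview 37.
The winner is unchanged: still Brookfield.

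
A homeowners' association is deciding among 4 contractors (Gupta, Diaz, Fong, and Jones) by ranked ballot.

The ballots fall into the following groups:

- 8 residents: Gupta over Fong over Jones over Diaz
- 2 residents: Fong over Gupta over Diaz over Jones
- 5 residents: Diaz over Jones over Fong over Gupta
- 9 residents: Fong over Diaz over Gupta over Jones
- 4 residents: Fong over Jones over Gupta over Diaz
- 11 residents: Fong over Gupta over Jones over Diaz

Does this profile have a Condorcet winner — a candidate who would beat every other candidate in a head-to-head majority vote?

Yes

Head-to-head results (39 voters total):
Gupta vs Diaz: Gupta wins 25–14.
Gupta vs Fong: Fong wins 31–8.
Gupta vs Jones: Gupta wins 30–9.
Diaz vs Fong: Fong wins 34–5.
Diaz vs Jones: Jones wins 23–16.
Fong vs Jones: Fong wins 34–5.
Fong beats each rival — Gupta (31–8), Diaz (34–5), Jones (34–5) — so Fong is the Condorcet winner.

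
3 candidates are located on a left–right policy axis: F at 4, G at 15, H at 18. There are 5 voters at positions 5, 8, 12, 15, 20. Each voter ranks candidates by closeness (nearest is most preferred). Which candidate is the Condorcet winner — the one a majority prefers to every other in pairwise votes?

With single-peaked preferences on a line, the Condorcet winner is the candidate closest to the median voter.
The median voter (position 12) is closest to G at 15.
Check: G vs F — voters closer to G: 3 of 5.

G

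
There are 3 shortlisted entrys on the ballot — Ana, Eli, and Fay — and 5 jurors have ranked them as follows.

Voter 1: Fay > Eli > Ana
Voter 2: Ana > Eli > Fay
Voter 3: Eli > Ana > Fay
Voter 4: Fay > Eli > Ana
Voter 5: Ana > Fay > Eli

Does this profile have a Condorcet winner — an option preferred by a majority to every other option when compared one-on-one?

No

Head-to-head results (5 voters total):
Ana vs Eli: Eli wins 3–2.
Ana vs Fay: Ana wins 3–2.
Eli vs Fay: Fay wins 3–2.
No candidate beats all others: Ana beats Fay beats Eli beats Ana, a majority cycle.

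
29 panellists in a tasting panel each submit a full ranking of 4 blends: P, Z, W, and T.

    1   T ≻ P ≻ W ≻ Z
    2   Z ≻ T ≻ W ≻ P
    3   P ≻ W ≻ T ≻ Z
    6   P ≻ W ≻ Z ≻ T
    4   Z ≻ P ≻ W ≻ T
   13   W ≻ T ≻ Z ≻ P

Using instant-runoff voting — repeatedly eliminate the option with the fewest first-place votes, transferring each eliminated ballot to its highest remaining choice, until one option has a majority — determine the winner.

W

Round 1: W 13, P 9, Z 6, T 1. T has the fewest and is eliminated.
Round 2: W 13, P 10, Z 6. Z has the fewest and is eliminated.
Round 3: W 15, P 14. W has a majority.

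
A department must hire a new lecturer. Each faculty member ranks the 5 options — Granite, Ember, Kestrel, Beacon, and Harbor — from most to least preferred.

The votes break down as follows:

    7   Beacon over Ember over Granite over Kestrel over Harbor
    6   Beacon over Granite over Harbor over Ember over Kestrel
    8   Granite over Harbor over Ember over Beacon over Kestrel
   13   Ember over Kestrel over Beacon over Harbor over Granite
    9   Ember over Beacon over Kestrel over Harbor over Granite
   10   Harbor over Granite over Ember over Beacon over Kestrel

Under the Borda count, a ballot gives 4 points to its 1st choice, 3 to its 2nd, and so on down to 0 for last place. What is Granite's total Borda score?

94

Borda scores:
  Granite: 7·2 + 6·3 + 8·4 + 13·0 + 9·0 + 10·3 = 94
  Ember: 7·3 + 6·1 + 8·2 + 13·4 + 9·4 + 10·2 = 151
  Kestrel: 7·1 + 6·0 + 8·0 + 13·3 + 9·2 + 10·0 = 64
  Beacon: 7·4 + 6·4 + 8·1 + 13·2 + 9·3 + 10·1 = 123
  Harbor: 7·0 + 6·2 + 8·3 + 13·1 + 9·1 + 10·4 = 98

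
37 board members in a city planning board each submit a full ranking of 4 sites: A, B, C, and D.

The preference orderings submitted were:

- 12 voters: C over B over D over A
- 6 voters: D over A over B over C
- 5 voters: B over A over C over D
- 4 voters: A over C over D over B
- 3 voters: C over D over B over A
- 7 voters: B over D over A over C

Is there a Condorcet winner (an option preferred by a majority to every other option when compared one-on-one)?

Head-to-head results (37 voters total):
A vs B: B wins 27–10.
A vs C: A wins 22–15.
A vs D: D wins 28–9.
B vs C: C wins 19–18.
B vs D: B wins 24–13.
C vs D: C wins 24–13.
No candidate beats all others: A beats C beats B beats A, a majority cycle.

No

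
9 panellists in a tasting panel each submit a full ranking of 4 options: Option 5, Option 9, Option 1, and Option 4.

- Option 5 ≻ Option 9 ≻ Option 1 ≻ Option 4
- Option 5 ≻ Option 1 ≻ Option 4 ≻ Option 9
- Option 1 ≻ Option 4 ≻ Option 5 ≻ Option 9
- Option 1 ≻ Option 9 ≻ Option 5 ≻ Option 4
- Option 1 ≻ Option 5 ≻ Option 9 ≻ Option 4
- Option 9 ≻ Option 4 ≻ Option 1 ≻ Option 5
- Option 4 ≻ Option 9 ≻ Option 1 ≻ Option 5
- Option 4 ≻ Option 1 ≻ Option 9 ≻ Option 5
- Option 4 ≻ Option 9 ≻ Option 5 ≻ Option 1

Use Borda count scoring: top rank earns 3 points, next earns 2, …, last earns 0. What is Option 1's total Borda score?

16

Borda scores:
  Option 5: 3 + 3 + 1 + 1 + 2 + 0 + 0 + 0 + 1 = 11
  Option 9: 2 + 0 + 0 + 2 + 1 + 3 + 2 + 1 + 2 = 13
  Option 1: 1 + 2 + 3 + 3 + 3 + 1 + 1 + 2 + 0 = 16
  Option 4: 0 + 1 + 2 + 0 + 0 + 2 + 3 + 3 + 3 = 14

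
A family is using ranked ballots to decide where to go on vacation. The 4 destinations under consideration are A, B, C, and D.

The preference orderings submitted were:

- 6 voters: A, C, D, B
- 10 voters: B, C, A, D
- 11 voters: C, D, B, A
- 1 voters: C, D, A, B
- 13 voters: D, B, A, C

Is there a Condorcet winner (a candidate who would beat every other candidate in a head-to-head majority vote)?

No

Head-to-head results (41 voters total):
A vs B: B wins 34–7.
A vs C: C wins 22–19.
A vs D: D wins 25–16.
B vs C: B wins 23–18.
B vs D: D wins 31–10.
C vs D: C wins 28–13.
No candidate beats all others: B beats C beats D beats B, a majority cycle.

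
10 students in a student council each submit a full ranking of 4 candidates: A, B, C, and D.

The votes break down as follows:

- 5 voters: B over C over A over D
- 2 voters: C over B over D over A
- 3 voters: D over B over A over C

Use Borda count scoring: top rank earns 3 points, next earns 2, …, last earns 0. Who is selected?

B

Borda scores:
  A: 5·1 + 2·0 + 3·1 = 8
  B: 5·3 + 2·2 + 3·2 = 25
  C: 5·2 + 2·3 + 3·0 = 16
  D: 5·0 + 2·1 + 3·3 = 11
B has the highest total.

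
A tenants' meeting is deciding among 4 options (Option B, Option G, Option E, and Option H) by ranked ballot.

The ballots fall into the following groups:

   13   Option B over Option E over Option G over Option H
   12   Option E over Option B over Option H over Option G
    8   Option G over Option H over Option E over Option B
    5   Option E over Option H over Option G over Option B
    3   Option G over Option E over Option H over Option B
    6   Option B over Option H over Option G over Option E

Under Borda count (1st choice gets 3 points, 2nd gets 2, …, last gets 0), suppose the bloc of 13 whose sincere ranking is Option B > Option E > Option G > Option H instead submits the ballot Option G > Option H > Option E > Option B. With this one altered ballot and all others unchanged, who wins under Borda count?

Option G

Borda totals with the altered ballot: Option B 42, Option G 83, Option E 78, Option H 79.
The switch changes the winner from Option E to Option G.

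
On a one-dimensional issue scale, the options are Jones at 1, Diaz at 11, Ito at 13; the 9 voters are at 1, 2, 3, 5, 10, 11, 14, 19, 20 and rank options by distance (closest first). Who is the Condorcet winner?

Diaz

With single-peaked preferences on a line, the Condorcet winner is the candidate closest to the median voter.
The median voter (position 10) is closest to Diaz at 11.
Check: Diaz vs Jones — voters closer to Diaz: 5 of 9.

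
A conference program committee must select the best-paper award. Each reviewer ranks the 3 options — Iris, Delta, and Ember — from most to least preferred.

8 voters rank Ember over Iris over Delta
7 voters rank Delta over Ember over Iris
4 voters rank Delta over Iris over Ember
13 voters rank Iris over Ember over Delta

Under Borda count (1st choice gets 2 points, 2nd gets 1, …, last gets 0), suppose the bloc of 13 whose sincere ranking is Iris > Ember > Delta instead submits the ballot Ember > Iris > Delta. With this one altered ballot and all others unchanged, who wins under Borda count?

Ember

Borda totals with the altered ballot: Iris 25, Delta 22, Ember 49.
The switch changes the winner from Iris to Ember.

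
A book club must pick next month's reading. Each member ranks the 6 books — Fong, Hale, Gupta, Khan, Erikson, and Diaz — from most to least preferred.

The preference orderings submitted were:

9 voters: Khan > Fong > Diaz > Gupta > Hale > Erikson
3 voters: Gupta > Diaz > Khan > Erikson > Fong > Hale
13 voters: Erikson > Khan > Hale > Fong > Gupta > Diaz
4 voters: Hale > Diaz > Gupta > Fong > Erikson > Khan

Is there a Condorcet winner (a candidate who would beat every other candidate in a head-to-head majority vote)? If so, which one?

Head-to-head results (29 voters total):
Fong vs Hale: Hale wins 17–12.
Fong vs Gupta: Fong wins 22–7.
Fong vs Khan: Khan wins 25–4.
Fong vs Erikson: Erikson wins 16–13.
Fong vs Diaz: Fong wins 22–7.
Hale vs Gupta: Hale wins 17–12.
Hale vs Khan: Khan wins 25–4.
Hale vs Erikson: Erikson wins 16–13.
Hale vs Diaz: Hale wins 17–12.
Gupta vs Khan: Khan wins 22–7.
Gupta vs Erikson: Gupta wins 16–13.
Gupta vs Diaz: Gupta wins 16–13.
Khan vs Erikson: Erikson wins 17–12.
Khan vs Diaz: Khan wins 22–7.
Erikson vs Diaz: Diaz wins 16–13.
No candidate beats all others: Fong beats Gupta beats Erikson beats Fong, a majority cycle.

No Condorcet winner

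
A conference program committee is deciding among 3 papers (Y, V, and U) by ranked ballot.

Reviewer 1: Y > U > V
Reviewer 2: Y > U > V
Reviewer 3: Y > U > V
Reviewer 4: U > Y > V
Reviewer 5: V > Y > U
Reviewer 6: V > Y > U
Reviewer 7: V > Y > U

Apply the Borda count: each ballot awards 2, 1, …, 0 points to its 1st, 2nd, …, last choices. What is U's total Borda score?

5

Borda scores:
  Y: 2 + 2 + 2 + 1 + 1 + 1 + 1 = 10
  V: 0 + 0 + 0 + 0 + 2 + 2 + 2 = 6
  U: 1 + 1 + 1 + 2 + 0 + 0 + 0 = 5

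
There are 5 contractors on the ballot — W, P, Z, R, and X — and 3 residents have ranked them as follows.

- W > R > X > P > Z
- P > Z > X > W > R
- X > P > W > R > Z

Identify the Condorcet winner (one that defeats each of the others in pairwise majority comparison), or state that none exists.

X

Head-to-head results (3 voters total):
W vs P: P wins 2–1.
W vs Z: W wins 2–1.
W vs R: W wins 3–0.
W vs X: X wins 2–1.
P vs Z: P wins 3–0.
P vs R: P wins 2–1.
P vs X: X wins 2–1.
Z vs R: R wins 2–1.
Z vs X: X wins 2–1.
R vs X: X wins 2–1.
X beats each rival — W (2–1), P (2–1), Z (2–1), R (2–1) — so X is the Condorcet winner.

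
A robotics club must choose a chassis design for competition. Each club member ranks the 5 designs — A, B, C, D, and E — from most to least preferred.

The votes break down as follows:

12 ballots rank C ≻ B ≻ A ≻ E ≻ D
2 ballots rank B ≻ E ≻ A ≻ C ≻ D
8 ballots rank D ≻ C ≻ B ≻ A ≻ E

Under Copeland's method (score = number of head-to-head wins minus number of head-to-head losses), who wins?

Pairwise results:
  A vs B: B wins 22–0.
  A vs C: C wins 20–2.
  A vs D: A wins 14–8.
  A vs E: A wins 20–2.
  B vs C: C wins 20–2.
  B vs D: B wins 14–8.
  B vs E: B wins 22–0.
  C vs D: C wins 14–8.
  C vs E: C wins 20–2.
  D vs E: E wins 14–8.
Copeland scores (wins − losses):
  A: 2 − 2 = 0
  B: 3 − 1 = 2
  C: 4 − 0 = 4
  D: 0 − 4 = -4
  E: 1 − 3 = -2
C has the best Copeland score.

C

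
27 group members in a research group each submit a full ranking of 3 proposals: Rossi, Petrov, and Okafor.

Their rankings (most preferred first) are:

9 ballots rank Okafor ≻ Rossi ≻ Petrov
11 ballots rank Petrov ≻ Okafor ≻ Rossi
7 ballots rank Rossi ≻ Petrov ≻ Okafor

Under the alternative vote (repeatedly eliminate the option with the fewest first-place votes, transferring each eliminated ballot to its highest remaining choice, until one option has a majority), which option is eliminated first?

Round 1: Petrov 11, Okafor 9, Rossi 7. Rossi has the fewest and is eliminated.
Round 2: Petrov 18, Okafor 9. Petrov has a majority.

Rossi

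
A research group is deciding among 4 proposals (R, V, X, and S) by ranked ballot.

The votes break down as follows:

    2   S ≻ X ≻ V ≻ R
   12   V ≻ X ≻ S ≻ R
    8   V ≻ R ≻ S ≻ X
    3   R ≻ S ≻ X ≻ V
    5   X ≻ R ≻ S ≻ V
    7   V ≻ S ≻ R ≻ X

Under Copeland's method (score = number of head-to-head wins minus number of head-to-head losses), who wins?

Pairwise results:
  R vs V: V wins 29–8.
  R vs X: X wins 19–18.
  R vs S: S wins 21–16.
  V vs X: V wins 27–10.
  V vs S: V wins 27–10.
  X vs S: S wins 20–17.
Copeland scores (wins − losses):
  R: 0 − 3 = -3
  V: 3 − 0 = 3
  X: 1 − 2 = -1
  S: 2 − 1 = 1
V has the best Copeland score.

V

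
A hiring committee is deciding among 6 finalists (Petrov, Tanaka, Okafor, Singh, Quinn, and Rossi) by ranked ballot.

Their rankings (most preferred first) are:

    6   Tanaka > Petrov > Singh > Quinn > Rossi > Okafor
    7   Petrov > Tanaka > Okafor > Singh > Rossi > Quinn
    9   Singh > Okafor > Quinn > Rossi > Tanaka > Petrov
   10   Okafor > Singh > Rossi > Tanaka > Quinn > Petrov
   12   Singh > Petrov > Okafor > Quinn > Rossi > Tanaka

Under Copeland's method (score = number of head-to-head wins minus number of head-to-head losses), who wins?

Pairwise results:
  Petrov vs Tanaka: Tanaka wins 25–19.
  Petrov vs Okafor: Petrov wins 25–19.
  Petrov vs Singh: Singh wins 31–13.
  Petrov vs Quinn: Petrov wins 25–19.
  Petrov vs Rossi: Petrov wins 25–19.
  Tanaka vs Okafor: Okafor wins 31–13.
  Tanaka vs Singh: Singh wins 31–13.
  Tanaka vs Quinn: Tanaka wins 23–21.
  Tanaka vs Rossi: Rossi wins 31–13.
  Okafor vs Singh: Singh wins 27–17.
  Okafor vs Quinn: Okafor wins 38–6.
  Okafor vs Rossi: Okafor wins 38–6.
  Singh vs Quinn: Singh wins 44–0.
  Singh vs Rossi: Singh wins 44–0.
  Quinn vs Rossi: Quinn wins 27–17.
Copeland scores (wins − losses):
  Petrov: 3 − 2 = 1
  Tanaka: 2 − 3 = -1
  Okafor: 3 − 2 = 1
  Singh: 5 − 0 = 5
  Quinn: 1 − 4 = -3
  Rossi: 1 − 4 = -3
Singh has the best Copeland score.

Singh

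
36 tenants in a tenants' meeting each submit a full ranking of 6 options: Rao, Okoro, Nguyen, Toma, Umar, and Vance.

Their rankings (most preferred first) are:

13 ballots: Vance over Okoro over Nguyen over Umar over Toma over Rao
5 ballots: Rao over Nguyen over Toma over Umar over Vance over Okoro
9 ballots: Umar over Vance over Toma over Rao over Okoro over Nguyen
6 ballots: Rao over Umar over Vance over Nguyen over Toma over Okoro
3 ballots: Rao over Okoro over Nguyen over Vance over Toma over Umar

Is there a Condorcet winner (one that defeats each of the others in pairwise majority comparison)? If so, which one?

Head-to-head results (36 voters total):
Rao vs Okoro: Rao wins 23–13.
Rao vs Nguyen: Rao wins 23–13.
Rao vs Toma: Toma wins 22–14.
Rao vs Umar: Umar wins 22–14.
Rao vs Vance: Vance wins 22–14.
Okoro vs Nguyen: Okoro wins 25–11.
Okoro vs Toma: Toma wins 20–16.
Okoro vs Umar: Umar wins 20–16.
Okoro vs Vance: Vance wins 33–3.
Nguyen vs Toma: Nguyen wins 27–9.
Nguyen vs Umar: Nguyen wins 21–15.
Nguyen vs Vance: Vance wins 28–8.
Toma vs Umar: Umar wins 28–8.
Toma vs Vance: Vance wins 31–5.
Umar vs Vance: Umar wins 20–16.
No candidate beats all others: Rao beats Nguyen beats Toma beats Rao, a majority cycle.

No Condorcet winner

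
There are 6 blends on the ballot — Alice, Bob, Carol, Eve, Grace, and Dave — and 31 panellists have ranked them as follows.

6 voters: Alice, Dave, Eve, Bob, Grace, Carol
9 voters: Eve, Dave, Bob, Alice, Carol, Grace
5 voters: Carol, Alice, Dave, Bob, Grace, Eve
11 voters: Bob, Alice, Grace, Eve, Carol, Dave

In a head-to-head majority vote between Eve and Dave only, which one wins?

Eve

Ballots ranking Eve above Dave: 9+11 = 20.
Ballots ranking Dave above Eve: 6+5 = 11.
Eve wins the head-to-head, 20–11.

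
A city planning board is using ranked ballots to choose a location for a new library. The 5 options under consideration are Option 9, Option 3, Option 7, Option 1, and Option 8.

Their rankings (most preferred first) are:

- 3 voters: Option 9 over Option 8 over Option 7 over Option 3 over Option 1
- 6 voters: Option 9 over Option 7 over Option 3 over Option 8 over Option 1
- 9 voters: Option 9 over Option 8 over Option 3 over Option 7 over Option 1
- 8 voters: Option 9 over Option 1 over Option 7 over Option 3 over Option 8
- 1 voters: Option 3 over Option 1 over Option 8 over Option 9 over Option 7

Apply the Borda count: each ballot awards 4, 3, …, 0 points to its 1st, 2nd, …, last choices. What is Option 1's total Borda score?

Borda scores:
  Option 9: 3·4 + 6·4 + 9·4 + 8·4 + 1 = 105
  Option 3: 3·1 + 6·2 + 9·2 + 8·1 + 4 = 45
  Option 7: 3·2 + 6·3 + 9·1 + 8·2 + 0 = 49
  Option 1: 3·0 + 6·0 + 9·0 + 8·3 + 3 = 27
  Option 8: 3·3 + 6·1 + 9·3 + 8·0 + 2 = 44

27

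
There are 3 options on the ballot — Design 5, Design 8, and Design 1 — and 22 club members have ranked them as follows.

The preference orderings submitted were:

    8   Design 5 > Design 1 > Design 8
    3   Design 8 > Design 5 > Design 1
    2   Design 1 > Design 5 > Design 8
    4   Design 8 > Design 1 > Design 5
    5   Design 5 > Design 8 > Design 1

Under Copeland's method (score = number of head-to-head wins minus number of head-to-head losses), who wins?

Design 5

Pairwise results:
  Design 5 vs Design 8: Design 5 wins 15–7.
  Design 5 vs Design 1: Design 5 wins 16–6.
  Design 8 vs Design 1: Design 8 wins 12–10.
Copeland scores (wins − losses):
  Design 5: 2 − 0 = 2
  Design 8: 1 − 1 = 0
  Design 1: 0 − 2 = -2
Design 5 has the best Copeland score.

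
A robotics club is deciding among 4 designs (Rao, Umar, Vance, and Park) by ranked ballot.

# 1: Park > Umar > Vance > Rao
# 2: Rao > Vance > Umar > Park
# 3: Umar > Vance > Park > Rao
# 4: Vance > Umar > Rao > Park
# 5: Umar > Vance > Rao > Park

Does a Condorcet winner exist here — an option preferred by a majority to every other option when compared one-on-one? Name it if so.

Umar

Head-to-head results (5 voters total):
Rao vs Umar: Umar wins 4–1.
Rao vs Vance: Vance wins 4–1.
Rao vs Park: Rao wins 3–2.
Umar vs Vance: Umar wins 3–2.
Umar vs Park: Umar wins 4–1.
Vance vs Park: Vance wins 4–1.
Umar beats each rival — Rao (4–1), Vance (3–2), Park (4–1) — so Umar is the Condorcet winner.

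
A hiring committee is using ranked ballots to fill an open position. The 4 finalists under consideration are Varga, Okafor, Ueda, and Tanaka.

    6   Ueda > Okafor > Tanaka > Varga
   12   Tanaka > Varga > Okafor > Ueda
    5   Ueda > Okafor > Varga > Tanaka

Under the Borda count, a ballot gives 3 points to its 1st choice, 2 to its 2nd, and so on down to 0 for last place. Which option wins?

Borda scores:
  Varga: 6·0 + 12·2 + 5·1 = 29
  Okafor: 6·2 + 12·1 + 5·2 = 34
  Ueda: 6·3 + 12·0 + 5·3 = 33
  Tanaka: 6·1 + 12·3 + 5·0 = 42
Tanaka has the highest total.

Tanaka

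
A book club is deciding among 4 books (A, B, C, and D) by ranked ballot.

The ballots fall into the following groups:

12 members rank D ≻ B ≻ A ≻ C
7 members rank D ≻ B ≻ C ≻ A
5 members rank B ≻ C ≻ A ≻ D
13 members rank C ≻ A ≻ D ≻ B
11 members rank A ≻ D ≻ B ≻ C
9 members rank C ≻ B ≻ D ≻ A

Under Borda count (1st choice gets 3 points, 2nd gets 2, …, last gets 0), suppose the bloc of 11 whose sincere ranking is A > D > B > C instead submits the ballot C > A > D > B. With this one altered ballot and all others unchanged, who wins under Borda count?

Borda totals with the altered ballot: A 65, B 71, C 116, D 90.
The switch changes the winner from D to C.

C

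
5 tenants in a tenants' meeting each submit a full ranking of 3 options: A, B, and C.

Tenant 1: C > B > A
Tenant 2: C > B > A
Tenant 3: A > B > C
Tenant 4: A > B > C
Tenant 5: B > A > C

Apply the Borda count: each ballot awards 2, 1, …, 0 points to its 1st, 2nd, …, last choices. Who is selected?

Borda scores:
  A: 0 + 0 + 2 + 2 + 1 = 5
  B: 1 + 1 + 1 + 1 + 2 = 6
  C: 2 + 2 + 0 + 0 + 0 = 4
B has the highest total.

B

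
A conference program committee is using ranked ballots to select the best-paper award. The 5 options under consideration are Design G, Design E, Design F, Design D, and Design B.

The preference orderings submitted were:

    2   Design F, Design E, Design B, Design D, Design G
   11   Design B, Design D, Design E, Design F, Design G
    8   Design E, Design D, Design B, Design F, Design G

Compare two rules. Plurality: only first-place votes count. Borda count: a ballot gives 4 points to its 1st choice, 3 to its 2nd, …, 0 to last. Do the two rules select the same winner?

Plurality first-place counts: Design G 0, Design E 8, Design F 2, Design D 0, Design B 11 → Design B.
Borda totals: Design G 0, Design E 60, Design F 27, Design D 59, Design B 64 → Design B.
The two rules agree on Design B.

Yes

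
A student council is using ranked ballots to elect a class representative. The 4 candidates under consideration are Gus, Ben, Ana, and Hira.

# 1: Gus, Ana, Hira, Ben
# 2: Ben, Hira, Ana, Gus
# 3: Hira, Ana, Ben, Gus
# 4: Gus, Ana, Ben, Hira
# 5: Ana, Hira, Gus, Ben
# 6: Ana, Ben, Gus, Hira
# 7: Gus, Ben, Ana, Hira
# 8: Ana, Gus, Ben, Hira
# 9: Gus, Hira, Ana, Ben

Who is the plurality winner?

First-place vote totals:
  Gus: 4
  Ben: 1
  Ana: 3
  Hira: 1
Gus has the most first-place votes.

Gus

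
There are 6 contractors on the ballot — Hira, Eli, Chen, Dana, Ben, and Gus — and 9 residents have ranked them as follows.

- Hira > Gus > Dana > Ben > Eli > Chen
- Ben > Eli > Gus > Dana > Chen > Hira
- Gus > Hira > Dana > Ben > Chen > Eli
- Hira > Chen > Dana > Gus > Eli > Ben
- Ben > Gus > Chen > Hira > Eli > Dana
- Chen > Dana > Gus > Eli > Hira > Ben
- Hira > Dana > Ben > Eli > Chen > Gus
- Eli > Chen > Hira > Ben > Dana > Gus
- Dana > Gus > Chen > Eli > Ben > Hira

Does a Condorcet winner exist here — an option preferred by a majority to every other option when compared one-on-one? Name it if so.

No Condorcet winner

Head-to-head results (9 voters total):
Hira vs Eli: Hira wins 5–4.
Hira vs Chen: Chen wins 5–4.
Hira vs Dana: Hira wins 6–3.
Hira vs Ben: Hira wins 6–3.
Hira vs Gus: Gus wins 5–4.
Eli vs Chen: Chen wins 5–4.
Eli vs Dana: Dana wins 6–3.
Eli vs Ben: Ben wins 5–4.
Eli vs Gus: Gus wins 6–3.
Chen vs Dana: Dana wins 5–4.
Chen vs Ben: Ben wins 5–4.
Chen vs Gus: Gus wins 5–4.
Dana vs Ben: Dana wins 6–3.
Dana vs Gus: Dana wins 5–4.
Ben vs Gus: Gus wins 5–4.
No candidate beats all others: Hira beats Dana beats Chen beats Hira, a majority cycle.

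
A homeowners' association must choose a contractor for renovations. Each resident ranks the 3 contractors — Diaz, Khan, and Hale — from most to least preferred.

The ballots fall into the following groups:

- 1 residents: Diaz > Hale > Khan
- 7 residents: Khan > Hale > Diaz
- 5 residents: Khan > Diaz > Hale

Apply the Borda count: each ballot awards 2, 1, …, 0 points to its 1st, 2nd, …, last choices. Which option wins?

Borda scores:
  Diaz: 2 + 7·0 + 5·1 = 7
  Khan: 0 + 7·2 + 5·2 = 24
  Hale: 1 + 7·1 + 5·0 = 8
Khan has the highest total.

Khan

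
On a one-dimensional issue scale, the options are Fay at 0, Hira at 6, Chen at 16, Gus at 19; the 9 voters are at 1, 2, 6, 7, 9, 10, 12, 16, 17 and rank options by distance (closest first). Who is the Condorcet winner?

With single-peaked preferences on a line, the Condorcet winner is the candidate closest to the median voter.
The median voter (position 9) is closest to Hira at 6.
Check: Hira vs Gus — voters closer to Hira: 7 of 9.

Hira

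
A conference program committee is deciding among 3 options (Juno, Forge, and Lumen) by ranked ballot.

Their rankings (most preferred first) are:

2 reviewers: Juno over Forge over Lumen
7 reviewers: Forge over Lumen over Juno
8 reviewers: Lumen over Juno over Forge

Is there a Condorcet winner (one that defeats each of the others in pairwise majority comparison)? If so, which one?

No Condorcet winner

Head-to-head results (17 voters total):
Juno vs Forge: Juno wins 10–7.
Juno vs Lumen: Lumen wins 15–2.
Forge vs Lumen: Forge wins 9–8.
No candidate beats all others: Juno beats Forge beats Lumen beats Juno, a majority cycle.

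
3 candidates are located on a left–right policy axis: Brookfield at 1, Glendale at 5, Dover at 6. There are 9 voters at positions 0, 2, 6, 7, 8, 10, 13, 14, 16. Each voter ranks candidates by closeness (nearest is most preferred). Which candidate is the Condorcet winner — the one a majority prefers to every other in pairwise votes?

Dover

With single-peaked preferences on a line, the Condorcet winner is the candidate closest to the median voter.
The median voter (position 8) is closest to Dover at 6.
Check: Dover vs Glendale — voters closer to Dover: 7 of 9.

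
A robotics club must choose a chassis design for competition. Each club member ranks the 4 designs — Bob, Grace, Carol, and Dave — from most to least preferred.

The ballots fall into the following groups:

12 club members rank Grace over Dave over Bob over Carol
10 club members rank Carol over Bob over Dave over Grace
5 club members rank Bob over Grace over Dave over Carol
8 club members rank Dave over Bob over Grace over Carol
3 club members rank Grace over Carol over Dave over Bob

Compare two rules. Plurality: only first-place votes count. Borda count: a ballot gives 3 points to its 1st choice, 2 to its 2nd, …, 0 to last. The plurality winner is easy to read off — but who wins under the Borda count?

Plurality first-place counts: Bob 5, Grace 15, Carol 10, Dave 8 → Grace.
Borda totals: Bob 63, Grace 63, Carol 36, Dave 66 → Dave.

Dave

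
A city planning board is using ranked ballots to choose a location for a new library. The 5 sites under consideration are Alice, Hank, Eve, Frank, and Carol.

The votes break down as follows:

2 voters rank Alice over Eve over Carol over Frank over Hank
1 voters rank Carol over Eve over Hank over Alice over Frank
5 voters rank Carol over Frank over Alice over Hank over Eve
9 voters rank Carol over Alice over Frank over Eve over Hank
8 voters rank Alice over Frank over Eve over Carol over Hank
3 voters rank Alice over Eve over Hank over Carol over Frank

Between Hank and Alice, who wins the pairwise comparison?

Alice

Ballots ranking Hank above Alice: 1.
Ballots ranking Alice above Hank: 2+5+9+8+3 = 27.
Alice wins the head-to-head, 27–1.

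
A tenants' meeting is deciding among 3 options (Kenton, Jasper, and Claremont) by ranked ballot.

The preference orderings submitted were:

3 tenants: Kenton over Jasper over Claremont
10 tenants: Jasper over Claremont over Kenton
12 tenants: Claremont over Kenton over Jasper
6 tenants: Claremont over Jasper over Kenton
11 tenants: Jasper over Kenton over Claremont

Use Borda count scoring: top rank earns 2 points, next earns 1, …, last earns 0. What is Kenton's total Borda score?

29

Borda scores:
  Kenton: 3·2 + 10·0 + 12·1 + 6·0 + 11·1 = 29
  Jasper: 3·1 + 10·2 + 12·0 + 6·1 + 11·2 = 51
  Claremont: 3·0 + 10·1 + 12·2 + 6·2 + 11·0 = 46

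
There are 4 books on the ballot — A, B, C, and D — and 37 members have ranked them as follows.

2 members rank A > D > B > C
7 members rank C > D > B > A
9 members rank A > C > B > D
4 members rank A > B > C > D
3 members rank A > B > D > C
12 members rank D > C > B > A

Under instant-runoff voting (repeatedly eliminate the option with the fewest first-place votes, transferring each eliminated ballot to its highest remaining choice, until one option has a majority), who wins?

D

Round 1: A 18, D 12, C 7, B 0. B has the fewest and is eliminated.
Round 2: A 18, D 12, C 7. C has the fewest and is eliminated.
Round 3: D 19, A 18. D has a majority.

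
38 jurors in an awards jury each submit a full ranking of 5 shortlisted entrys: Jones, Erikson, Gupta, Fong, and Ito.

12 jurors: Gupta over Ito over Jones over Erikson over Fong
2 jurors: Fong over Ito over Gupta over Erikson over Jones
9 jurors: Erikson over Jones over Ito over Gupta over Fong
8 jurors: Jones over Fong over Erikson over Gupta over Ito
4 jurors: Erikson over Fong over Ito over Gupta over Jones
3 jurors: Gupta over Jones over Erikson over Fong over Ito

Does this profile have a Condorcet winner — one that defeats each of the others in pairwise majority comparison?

No

Head-to-head results (38 voters total):
Jones vs Erikson: Jones wins 23–15.
Jones vs Gupta: Gupta wins 21–17.
Jones vs Fong: Jones wins 32–6.
Jones vs Ito: Jones wins 20–18.
Erikson vs Gupta: Erikson wins 21–17.
Erikson vs Fong: Erikson wins 28–10.
Erikson vs Ito: Erikson wins 24–14.
Gupta vs Fong: Gupta wins 24–14.
Gupta vs Ito: Gupta wins 23–15.
Fong vs Ito: Ito wins 21–17.
No candidate beats all others: Jones beats Erikson beats Gupta beats Jones, a majority cycle.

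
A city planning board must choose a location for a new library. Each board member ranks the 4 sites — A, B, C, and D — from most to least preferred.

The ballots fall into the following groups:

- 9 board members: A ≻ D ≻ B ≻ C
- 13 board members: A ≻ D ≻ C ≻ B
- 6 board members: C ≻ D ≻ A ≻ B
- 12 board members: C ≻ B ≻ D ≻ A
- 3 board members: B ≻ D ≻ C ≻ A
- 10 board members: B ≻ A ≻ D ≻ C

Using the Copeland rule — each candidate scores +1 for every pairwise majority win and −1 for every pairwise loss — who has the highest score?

A

Pairwise results:
  A vs B: A wins 28–25.
  A vs C: A wins 32–21.
  A vs D: A wins 32–21.
  B vs C: C wins 31–22.
  B vs D: D wins 28–25.
  C vs D: D wins 35–18.
Copeland scores (wins − losses):
  A: 3 − 0 = 3
  B: 0 − 3 = -3
  C: 1 − 2 = -1
  D: 2 − 1 = 1
A has the best Copeland score.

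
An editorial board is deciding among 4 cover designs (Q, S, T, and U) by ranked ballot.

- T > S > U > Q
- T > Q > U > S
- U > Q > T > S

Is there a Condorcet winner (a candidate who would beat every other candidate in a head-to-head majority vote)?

Yes

Head-to-head results (3 voters total):
Q vs S: Q wins 2–1.
Q vs T: T wins 2–1.
Q vs U: U wins 2–1.
S vs T: T wins 3–0.
S vs U: U wins 2–1.
T vs U: T wins 2–1.
T beats each rival — Q (2–1), S (3–0), U (2–1) — so T is the Condorcet winner.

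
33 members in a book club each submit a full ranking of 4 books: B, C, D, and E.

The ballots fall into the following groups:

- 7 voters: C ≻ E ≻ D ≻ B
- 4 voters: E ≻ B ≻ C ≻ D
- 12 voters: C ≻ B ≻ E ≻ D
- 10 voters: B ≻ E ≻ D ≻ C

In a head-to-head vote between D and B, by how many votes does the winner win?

19

Ballots ranking D above B: 7.
Ballots ranking B above D: 4+12+10 = 26.
B wins 26–7, a margin of 19.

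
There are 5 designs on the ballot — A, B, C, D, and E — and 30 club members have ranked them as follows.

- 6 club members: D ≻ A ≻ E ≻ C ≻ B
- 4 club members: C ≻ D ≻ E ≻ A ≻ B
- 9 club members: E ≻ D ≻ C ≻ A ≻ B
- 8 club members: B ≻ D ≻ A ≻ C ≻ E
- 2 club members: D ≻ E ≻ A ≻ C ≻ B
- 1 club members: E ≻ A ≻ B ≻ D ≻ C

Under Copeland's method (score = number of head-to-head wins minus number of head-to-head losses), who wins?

Pairwise results:
  A vs B: A wins 22–8.
  A vs C: A wins 17–13.
  A vs D: D wins 29–1.
  A vs E: E wins 16–14.
  B vs C: C wins 21–9.
  B vs D: D wins 21–9.
  B vs E: E wins 22–8.
  C vs D: D wins 26–4.
  C vs E: E wins 18–12.
  D vs E: D wins 20–10.
Copeland scores (wins − losses):
  A: 2 − 2 = 0
  B: 0 − 4 = -4
  C: 1 − 3 = -2
  D: 4 − 0 = 4
  E: 3 − 1 = 2
D has the best Copeland score.

D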